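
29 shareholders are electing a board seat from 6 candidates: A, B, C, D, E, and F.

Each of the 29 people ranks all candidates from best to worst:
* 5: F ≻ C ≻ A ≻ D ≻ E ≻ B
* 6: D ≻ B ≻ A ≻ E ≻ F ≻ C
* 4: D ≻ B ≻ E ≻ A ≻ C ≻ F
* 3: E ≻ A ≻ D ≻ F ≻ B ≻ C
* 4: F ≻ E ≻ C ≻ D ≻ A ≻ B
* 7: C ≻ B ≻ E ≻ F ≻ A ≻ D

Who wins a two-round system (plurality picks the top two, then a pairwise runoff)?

F

Round 1 first-place votes: A 0, B 0, C 7, D 10, E 3, F 9. D and F advance.
Runoff: D is ranked above F on 13 ballots, F above D on 16.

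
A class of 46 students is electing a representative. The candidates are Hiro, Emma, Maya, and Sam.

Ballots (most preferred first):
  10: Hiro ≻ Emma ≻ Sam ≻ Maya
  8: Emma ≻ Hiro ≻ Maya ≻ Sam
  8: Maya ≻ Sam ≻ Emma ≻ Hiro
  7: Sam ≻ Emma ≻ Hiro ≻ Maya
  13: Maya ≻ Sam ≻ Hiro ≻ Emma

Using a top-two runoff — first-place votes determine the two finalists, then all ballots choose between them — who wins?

Hiro

Round 1 first-place votes: Hiro 10, Emma 8, Maya 21, Sam 7. Maya and Hiro advance.
Runoff: Maya is ranked above Hiro on 21 ballots, Hiro above Maya on 25.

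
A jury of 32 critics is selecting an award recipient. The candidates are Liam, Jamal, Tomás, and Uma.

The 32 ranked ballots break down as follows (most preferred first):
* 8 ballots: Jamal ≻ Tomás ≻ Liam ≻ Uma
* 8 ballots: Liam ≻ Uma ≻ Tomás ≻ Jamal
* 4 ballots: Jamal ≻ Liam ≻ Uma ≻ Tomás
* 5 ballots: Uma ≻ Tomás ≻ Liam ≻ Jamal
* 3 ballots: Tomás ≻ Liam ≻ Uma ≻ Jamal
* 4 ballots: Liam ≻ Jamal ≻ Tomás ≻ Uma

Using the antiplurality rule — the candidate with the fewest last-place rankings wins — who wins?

Last-place votes: Liam 0, Jamal 16, Tomás 4, Uma 12.

Liam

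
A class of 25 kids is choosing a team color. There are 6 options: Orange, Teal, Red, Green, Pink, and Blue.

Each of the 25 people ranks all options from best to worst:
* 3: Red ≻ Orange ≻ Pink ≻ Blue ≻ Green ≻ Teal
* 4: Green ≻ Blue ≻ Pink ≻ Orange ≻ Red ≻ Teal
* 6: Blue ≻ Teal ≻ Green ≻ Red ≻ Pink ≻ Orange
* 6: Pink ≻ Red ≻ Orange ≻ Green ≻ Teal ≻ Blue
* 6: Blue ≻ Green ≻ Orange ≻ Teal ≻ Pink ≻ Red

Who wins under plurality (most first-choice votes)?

First-place votes: Orange 0, Teal 0, Red 3, Green 4, Pink 6, Blue 12.

Blue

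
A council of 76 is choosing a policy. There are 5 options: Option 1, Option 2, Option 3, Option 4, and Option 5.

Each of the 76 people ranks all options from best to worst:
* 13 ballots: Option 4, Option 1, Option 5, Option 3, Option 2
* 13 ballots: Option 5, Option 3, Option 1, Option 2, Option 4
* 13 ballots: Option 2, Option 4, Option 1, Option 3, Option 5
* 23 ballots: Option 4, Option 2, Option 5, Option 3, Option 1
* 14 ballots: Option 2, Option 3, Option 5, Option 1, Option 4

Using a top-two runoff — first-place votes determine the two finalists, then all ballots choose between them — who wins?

Option 2

Round 1 first-place votes: Option 1 0, Option 2 27, Option 3 0, Option 4 36, Option 5 13. Option 4 and Option 2 advance.
Runoff: Option 4 is ranked above Option 2 on 36 ballots, Option 2 above Option 4 on 40.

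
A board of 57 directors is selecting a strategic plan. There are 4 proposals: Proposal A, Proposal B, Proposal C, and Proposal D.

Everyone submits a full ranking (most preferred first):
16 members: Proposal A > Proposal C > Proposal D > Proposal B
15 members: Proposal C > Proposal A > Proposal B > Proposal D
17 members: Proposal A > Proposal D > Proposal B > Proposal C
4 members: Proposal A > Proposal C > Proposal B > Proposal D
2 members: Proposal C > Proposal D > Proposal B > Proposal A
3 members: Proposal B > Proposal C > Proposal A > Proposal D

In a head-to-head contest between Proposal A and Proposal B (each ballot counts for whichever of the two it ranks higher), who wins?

Proposal A

Proposal A is ranked above Proposal B on 52 ballots; Proposal B above Proposal A on 5.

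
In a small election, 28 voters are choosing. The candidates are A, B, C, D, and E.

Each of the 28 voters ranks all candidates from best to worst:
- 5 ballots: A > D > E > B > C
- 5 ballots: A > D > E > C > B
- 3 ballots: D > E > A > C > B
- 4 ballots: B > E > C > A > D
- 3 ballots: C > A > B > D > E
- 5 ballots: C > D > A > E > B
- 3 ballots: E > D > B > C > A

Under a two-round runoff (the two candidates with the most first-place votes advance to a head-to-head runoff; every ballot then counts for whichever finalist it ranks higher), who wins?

Round 1 first-place votes: A 10, B 4, C 8, D 3, E 3. A and C advance.
Runoff: A is ranked above C on 13 ballots, C above A on 15.

C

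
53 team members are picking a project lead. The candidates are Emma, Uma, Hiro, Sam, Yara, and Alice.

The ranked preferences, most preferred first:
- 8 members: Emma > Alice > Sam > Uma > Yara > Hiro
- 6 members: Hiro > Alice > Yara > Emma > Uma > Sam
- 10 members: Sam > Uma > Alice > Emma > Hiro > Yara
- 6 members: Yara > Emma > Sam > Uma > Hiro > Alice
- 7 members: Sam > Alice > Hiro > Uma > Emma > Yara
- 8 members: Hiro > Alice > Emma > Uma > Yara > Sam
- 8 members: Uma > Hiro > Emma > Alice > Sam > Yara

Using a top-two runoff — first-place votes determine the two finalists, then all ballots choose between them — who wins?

Round 1 first-place votes: Emma 8, Uma 8, Hiro 14, Sam 17, Yara 6, Alice 0. Sam and Hiro advance.
Runoff: Sam is ranked above Hiro on 31 ballots, Hiro above Sam on 22.

Sam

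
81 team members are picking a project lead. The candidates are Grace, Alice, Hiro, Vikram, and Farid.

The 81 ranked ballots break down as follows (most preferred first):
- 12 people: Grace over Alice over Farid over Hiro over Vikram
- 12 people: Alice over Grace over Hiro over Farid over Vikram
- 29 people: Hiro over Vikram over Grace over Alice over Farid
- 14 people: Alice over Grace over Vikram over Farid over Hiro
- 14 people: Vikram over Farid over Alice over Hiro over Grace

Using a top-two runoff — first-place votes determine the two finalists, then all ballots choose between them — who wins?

Alice

Round 1 first-place votes: Grace 12, Alice 26, Hiro 29, Vikram 14, Farid 0. Hiro and Alice advance.
Runoff: Hiro is ranked above Alice on 29 ballots, Alice above Hiro on 52.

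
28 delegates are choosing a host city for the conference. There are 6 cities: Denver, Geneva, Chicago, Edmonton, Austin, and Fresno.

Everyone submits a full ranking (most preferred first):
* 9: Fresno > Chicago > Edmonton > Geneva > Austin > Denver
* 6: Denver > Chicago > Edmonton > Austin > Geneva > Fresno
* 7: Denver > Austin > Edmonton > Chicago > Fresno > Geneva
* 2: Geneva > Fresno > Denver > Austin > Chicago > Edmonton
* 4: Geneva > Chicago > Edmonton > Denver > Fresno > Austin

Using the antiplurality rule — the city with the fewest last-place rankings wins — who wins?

Chicago

Last-place votes: Denver 9, Geneva 7, Chicago 0, Edmonton 2, Austin 4, Fresno 6.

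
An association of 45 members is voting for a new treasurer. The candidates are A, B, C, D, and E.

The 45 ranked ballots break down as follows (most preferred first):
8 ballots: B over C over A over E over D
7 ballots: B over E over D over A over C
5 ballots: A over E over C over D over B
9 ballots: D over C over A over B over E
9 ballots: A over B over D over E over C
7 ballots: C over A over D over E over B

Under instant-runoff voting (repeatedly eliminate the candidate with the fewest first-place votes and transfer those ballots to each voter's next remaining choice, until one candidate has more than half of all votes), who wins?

A

Round 1: A 14, B 15, C 7, D 9, E 0. E eliminated.
Round 2: A 14, B 15, C 7, D 9. C eliminated.
Round 3: A 21, B 15, D 9. D eliminated.
Round 4: A 30, B 15. A has a majority (≥23).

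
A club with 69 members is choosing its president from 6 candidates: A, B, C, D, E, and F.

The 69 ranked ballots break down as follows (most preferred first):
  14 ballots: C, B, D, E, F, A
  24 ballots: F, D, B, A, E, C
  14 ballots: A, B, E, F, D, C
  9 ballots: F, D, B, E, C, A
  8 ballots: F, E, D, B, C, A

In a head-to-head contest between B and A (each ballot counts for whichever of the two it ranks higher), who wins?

B

B is ranked above A on 55 ballots; A above B on 14.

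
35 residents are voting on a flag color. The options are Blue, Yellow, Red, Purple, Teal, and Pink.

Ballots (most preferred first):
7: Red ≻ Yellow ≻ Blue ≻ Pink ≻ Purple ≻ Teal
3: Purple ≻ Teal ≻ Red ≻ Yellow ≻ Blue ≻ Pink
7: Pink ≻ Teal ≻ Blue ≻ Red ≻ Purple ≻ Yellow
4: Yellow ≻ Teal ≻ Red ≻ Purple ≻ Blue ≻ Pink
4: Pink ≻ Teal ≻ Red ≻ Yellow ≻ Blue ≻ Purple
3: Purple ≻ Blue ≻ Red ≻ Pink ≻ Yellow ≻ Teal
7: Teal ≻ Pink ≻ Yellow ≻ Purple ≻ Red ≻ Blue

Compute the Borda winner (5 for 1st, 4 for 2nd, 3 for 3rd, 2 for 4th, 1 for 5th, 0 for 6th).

Teal

Blue: 7×3 + 3×1 + 7×3 + 4×1 + 4×1 + 3×4 + 7×0 = 65
Yellow: 7×4 + 3×2 + 7×0 + 4×5 + 4×2 + 3×1 + 7×3 = 86
Red: 7×5 + 3×3 + 7×2 + 4×3 + 4×3 + 3×3 + 7×1 = 98
Purple: 7×1 + 3×5 + 7×1 + 4×2 + 4×0 + 3×5 + 7×2 = 66
Teal: 7×0 + 3×4 + 7×4 + 4×4 + 4×4 + 3×0 + 7×5 = 107
Pink: 7×2 + 3×0 + 7×5 + 4×0 + 4×5 + 3×2 + 7×4 = 103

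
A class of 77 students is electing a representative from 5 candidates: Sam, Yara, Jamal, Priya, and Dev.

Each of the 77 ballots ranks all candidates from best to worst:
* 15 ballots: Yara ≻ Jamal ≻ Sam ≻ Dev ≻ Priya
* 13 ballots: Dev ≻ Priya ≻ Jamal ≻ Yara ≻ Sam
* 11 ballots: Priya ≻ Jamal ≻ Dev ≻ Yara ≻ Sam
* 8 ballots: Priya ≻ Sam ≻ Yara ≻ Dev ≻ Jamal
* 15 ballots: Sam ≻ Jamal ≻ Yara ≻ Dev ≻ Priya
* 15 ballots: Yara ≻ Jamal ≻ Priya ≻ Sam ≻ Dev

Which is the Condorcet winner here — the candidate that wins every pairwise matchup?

Jamal

Jamal vs Sam: 54–23
Jamal vs Yara: 39–38
Jamal vs Priya: 45–32
Jamal vs Dev: 56–21
Jamal beats every other candidate.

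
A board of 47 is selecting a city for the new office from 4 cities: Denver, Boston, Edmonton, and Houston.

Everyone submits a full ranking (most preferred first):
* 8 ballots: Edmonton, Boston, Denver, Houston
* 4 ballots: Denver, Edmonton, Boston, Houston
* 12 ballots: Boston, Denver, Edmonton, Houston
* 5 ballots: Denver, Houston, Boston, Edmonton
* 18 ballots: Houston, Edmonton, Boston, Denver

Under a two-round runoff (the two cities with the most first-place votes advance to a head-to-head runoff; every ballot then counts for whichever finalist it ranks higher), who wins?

Boston

Round 1 first-place votes: Denver 9, Boston 12, Edmonton 8, Houston 18. Houston and Boston advance.
Runoff: Houston is ranked above Boston on 23 ballots, Boston above Houston on 24.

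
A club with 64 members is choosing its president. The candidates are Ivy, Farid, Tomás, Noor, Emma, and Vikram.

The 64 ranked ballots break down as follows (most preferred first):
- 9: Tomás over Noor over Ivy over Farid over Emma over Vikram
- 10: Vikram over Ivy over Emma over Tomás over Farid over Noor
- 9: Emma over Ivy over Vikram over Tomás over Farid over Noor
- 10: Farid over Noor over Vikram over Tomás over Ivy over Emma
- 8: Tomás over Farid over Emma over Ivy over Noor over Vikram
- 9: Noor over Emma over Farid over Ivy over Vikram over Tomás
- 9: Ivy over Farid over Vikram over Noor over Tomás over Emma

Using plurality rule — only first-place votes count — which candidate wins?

Tomás

First-place votes: Ivy 9, Farid 10, Tomás 17, Noor 9, Emma 9, Vikram 10.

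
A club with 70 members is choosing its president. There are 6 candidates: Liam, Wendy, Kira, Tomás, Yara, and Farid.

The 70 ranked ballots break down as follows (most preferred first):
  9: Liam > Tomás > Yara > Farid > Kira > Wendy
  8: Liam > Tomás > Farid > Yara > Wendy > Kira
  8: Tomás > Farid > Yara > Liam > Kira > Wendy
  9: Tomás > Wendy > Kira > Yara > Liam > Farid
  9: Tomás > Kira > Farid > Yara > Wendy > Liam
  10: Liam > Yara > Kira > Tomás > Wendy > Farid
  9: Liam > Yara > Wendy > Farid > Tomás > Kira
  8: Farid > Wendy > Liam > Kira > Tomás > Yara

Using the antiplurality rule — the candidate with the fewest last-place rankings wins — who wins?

Last-place votes: Liam 9, Wendy 17, Kira 17, Tomás 0, Yara 8, Farid 19.

Tomás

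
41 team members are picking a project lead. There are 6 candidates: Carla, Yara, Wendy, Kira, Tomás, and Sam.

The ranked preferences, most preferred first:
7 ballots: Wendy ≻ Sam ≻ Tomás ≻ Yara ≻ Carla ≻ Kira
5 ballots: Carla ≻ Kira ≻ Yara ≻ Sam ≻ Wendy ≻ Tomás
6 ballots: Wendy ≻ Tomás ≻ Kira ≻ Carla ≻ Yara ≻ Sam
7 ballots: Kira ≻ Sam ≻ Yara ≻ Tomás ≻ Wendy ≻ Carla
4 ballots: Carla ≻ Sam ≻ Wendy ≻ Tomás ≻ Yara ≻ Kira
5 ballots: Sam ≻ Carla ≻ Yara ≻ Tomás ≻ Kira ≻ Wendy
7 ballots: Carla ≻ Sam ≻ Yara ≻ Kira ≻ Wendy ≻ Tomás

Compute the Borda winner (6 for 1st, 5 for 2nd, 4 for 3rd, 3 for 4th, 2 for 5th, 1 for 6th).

Sam

Carla: 7×2 + 5×6 + 6×3 + 7×1 + 4×6 + 5×5 + 7×6 = 160
Yara: 7×3 + 5×4 + 6×2 + 7×4 + 4×2 + 5×4 + 7×4 = 137
Wendy: 7×6 + 5×2 + 6×6 + 7×2 + 4×4 + 5×1 + 7×2 = 137
Kira: 7×1 + 5×5 + 6×4 + 7×6 + 4×1 + 5×2 + 7×3 = 133
Tomás: 7×4 + 5×1 + 6×5 + 7×3 + 4×3 + 5×3 + 7×1 = 118
Sam: 7×5 + 5×3 + 6×1 + 7×5 + 4×5 + 5×6 + 7×5 = 176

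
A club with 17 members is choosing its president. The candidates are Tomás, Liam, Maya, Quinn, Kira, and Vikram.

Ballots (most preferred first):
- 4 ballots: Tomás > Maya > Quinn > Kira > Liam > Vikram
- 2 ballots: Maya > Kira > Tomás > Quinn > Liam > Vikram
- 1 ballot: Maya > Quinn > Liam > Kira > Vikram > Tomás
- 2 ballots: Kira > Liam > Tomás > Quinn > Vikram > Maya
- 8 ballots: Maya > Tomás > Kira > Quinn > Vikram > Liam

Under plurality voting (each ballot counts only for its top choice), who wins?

First-place votes: Tomás 4, Liam 0, Maya 11, Quinn 0, Kira 2, Vikram 0.

Maya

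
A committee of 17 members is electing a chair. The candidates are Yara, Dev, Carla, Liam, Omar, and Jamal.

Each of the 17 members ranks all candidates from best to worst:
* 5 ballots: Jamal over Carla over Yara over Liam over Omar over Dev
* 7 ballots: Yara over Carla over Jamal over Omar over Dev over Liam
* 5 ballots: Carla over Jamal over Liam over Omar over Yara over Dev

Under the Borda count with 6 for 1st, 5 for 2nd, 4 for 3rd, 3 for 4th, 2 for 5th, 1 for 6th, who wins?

Carla

Yara: 5×4 + 7×6 + 5×2 = 72
Dev: 5×1 + 7×2 + 5×1 = 24
Carla: 5×5 + 7×5 + 5×6 = 90
Liam: 5×3 + 7×1 + 5×4 = 42
Omar: 5×2 + 7×3 + 5×3 = 46
Jamal: 5×6 + 7×4 + 5×5 = 83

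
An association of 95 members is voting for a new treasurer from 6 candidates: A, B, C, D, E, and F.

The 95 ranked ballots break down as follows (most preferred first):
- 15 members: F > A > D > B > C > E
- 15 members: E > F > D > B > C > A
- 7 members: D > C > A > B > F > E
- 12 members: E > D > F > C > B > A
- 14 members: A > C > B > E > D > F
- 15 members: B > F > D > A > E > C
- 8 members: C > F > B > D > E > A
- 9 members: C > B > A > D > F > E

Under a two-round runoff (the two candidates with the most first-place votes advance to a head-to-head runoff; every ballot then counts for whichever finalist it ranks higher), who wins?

C

Round 1 first-place votes: A 14, B 15, C 17, D 7, E 27, F 15. E and C advance.
Runoff: E is ranked above C on 42 ballots, C above E on 53.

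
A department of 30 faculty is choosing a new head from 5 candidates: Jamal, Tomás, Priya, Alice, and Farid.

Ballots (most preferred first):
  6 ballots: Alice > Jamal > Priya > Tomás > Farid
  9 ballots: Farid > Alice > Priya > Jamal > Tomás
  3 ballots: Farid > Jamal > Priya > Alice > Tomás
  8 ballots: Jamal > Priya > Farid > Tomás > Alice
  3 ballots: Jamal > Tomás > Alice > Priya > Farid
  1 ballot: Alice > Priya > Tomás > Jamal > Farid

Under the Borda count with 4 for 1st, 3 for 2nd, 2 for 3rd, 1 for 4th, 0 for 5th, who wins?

Jamal: 6×3 + 9×1 + 3×3 + 8×4 + 3×4 + 1×1 = 81
Tomás: 6×1 + 9×0 + 3×0 + 8×1 + 3×3 + 1×2 = 25
Priya: 6×2 + 9×2 + 3×2 + 8×3 + 3×1 + 1×3 = 66
Alice: 6×4 + 9×3 + 3×1 + 8×0 + 3×2 + 1×4 = 64
Farid: 6×0 + 9×4 + 3×4 + 8×2 + 3×0 + 1×0 = 64

Jamal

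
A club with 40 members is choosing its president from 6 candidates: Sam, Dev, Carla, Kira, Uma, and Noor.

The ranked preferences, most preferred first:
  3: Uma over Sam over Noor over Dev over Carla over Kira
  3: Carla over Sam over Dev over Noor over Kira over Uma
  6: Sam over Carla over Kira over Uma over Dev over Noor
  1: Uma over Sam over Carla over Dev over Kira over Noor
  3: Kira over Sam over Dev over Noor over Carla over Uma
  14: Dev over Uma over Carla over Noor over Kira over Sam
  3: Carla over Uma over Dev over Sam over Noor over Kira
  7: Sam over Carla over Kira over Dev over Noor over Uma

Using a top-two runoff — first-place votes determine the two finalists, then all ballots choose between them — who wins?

Round 1 first-place votes: Sam 13, Dev 14, Carla 6, Kira 3, Uma 4, Noor 0. Dev and Sam advance.
Runoff: Dev is ranked above Sam on 17 ballots, Sam above Dev on 23.

Sam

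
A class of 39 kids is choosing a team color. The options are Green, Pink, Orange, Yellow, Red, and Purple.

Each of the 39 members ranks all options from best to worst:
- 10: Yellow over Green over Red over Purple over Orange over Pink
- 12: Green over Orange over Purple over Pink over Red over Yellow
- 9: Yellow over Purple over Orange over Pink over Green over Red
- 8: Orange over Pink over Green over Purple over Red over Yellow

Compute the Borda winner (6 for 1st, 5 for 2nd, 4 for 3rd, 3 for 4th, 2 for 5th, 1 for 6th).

Green: 10×5 + 12×6 + 9×2 + 8×4 = 172
Pink: 10×1 + 12×3 + 9×3 + 8×5 = 113
Orange: 10×2 + 12×5 + 9×4 + 8×6 = 164
Yellow: 10×6 + 12×1 + 9×6 + 8×1 = 134
Red: 10×4 + 12×2 + 9×1 + 8×2 = 89
Purple: 10×3 + 12×4 + 9×5 + 8×3 = 147

Green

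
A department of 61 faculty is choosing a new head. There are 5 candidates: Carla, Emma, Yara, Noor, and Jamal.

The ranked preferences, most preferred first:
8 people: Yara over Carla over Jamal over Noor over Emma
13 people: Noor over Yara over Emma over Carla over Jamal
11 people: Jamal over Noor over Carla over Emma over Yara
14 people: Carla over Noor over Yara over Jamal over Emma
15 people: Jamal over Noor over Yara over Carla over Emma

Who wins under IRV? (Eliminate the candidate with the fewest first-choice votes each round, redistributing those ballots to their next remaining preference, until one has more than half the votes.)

Carla

Round 1: Carla 14, Emma 0, Yara 8, Noor 13, Jamal 26. Emma eliminated.
Round 2: Carla 14, Yara 8, Noor 13, Jamal 26. Yara eliminated.
Round 3: Carla 22, Noor 13, Jamal 26. Noor eliminated.
Round 4: Carla 35, Jamal 26. Carla has a majority (≥31).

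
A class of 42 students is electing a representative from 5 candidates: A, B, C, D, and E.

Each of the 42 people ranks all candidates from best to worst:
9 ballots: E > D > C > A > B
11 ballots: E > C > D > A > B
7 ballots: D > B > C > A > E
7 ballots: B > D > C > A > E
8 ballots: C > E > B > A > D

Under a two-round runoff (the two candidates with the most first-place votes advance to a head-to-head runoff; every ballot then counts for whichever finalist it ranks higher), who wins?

C

Round 1 first-place votes: A 0, B 7, C 8, D 7, E 20. E and C advance.
Runoff: E is ranked above C on 20 ballots, C above E on 22.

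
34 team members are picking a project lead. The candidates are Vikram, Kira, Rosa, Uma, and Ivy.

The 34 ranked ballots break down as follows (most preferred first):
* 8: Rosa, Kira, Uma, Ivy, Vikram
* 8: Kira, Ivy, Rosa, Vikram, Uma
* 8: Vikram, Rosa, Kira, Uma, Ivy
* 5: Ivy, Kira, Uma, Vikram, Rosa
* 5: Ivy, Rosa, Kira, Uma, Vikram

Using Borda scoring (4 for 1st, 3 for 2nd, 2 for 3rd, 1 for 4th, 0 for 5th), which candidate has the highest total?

Kira

Vikram: 8×0 + 8×1 + 8×4 + 5×1 + 5×0 = 45
Kira: 8×3 + 8×4 + 8×2 + 5×3 + 5×2 = 97
Rosa: 8×4 + 8×2 + 8×3 + 5×0 + 5×3 = 87
Uma: 8×2 + 8×0 + 8×1 + 5×2 + 5×1 = 39
Ivy: 8×1 + 8×3 + 8×0 + 5×4 + 5×4 = 72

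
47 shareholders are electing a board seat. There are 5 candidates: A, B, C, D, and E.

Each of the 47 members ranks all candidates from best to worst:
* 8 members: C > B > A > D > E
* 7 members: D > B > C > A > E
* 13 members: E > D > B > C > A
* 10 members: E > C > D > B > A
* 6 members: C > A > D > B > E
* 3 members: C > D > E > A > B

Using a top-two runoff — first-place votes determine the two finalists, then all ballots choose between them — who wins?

C

Round 1 first-place votes: A 0, B 0, C 17, D 7, E 23. E and C advance.
Runoff: E is ranked above C on 23 ballots, C above E on 24.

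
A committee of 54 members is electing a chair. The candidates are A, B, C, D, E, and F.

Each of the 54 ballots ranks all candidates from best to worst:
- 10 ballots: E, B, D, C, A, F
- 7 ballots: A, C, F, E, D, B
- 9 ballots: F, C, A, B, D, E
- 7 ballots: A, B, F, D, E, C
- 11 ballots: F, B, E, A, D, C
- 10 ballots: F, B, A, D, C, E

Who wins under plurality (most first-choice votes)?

First-place votes: A 14, B 0, C 0, D 0, E 10, F 30.

F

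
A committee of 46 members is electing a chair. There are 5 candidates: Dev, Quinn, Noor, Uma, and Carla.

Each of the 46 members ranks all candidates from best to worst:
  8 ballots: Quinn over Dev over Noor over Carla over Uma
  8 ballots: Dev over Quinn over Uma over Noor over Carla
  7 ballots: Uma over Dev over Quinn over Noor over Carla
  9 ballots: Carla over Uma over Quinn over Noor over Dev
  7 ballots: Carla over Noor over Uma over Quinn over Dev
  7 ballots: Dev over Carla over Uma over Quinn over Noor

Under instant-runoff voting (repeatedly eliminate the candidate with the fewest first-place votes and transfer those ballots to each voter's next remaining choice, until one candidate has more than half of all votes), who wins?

Round 1: Dev 15, Quinn 8, Noor 0, Uma 7, Carla 16. Noor eliminated.
Round 2: Dev 15, Quinn 8, Uma 7, Carla 16. Uma eliminated.
Round 3: Dev 22, Quinn 8, Carla 16. Quinn eliminated.
Round 4: Dev 30, Carla 16. Dev has a majority (≥24).

Dev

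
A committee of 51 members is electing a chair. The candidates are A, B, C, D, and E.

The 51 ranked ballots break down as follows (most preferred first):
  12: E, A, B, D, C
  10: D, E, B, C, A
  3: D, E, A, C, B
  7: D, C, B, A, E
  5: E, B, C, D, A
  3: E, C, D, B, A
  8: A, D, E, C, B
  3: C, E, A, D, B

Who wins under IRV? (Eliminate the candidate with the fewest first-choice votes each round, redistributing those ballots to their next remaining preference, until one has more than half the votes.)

Round 1: A 8, B 0, C 3, D 20, E 20. B eliminated.
Round 2: A 8, C 3, D 20, E 20. C eliminated.
Round 3: A 8, D 20, E 23. A eliminated.
Round 4: D 28, E 23. D has a majority (≥26).

D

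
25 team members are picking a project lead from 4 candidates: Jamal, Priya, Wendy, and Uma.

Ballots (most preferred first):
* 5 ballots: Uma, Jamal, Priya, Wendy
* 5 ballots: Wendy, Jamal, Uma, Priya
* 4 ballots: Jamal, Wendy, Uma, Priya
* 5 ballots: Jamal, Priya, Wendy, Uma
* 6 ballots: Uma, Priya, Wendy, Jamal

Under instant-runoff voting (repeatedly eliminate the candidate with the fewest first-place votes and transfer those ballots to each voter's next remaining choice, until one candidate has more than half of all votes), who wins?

Round 1: Jamal 9, Priya 0, Wendy 5, Uma 11. Priya eliminated.
Round 2: Jamal 9, Wendy 5, Uma 11. Wendy eliminated.
Round 3: Jamal 14, Uma 11. Jamal has a majority (≥13).

Jamal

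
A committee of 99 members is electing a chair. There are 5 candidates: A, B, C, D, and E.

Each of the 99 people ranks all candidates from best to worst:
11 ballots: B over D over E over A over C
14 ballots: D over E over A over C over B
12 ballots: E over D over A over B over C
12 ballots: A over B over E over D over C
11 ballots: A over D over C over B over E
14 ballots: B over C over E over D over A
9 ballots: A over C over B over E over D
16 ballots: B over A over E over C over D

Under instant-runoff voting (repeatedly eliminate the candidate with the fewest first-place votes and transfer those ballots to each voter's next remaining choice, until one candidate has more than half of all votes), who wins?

A

Round 1: A 32, B 41, C 0, D 14, E 12. C eliminated.
Round 2: A 32, B 41, D 14, E 12. E eliminated.
Round 3: A 32, B 41, D 26. D eliminated.
Round 4: A 58, B 41. A has a majority (≥50).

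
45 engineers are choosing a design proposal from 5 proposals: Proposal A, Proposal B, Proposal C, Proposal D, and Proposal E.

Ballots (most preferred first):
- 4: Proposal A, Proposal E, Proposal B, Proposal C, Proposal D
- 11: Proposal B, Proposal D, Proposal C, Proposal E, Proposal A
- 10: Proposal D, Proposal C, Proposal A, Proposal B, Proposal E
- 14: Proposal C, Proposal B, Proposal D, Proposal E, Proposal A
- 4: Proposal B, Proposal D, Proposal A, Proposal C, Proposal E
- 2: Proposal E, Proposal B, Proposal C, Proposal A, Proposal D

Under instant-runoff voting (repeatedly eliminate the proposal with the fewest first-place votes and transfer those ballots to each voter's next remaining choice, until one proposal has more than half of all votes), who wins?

Proposal C

Round 1: Proposal A 4, Proposal B 15, Proposal C 14, Proposal D 10, Proposal E 2. Proposal E eliminated.
Round 2: Proposal A 4, Proposal B 17, Proposal C 14, Proposal D 10. Proposal A eliminated.
Round 3: Proposal B 21, Proposal C 14, Proposal D 10. Proposal D eliminated.
Round 4: Proposal B 21, Proposal C 24. Proposal C has a majority (≥23).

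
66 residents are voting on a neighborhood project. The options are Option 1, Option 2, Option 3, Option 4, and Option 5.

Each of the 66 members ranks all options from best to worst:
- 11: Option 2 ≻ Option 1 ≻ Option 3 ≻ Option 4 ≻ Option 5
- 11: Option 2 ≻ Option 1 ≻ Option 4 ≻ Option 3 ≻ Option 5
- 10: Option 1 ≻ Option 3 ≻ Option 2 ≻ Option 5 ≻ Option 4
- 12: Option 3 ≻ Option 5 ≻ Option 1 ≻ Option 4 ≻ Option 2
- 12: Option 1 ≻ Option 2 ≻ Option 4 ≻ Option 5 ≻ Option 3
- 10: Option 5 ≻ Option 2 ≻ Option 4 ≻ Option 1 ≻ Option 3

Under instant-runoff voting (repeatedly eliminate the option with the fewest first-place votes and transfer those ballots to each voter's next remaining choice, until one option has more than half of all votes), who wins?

Round 1: Option 1 22, Option 2 22, Option 3 12, Option 4 0, Option 5 10. Option 4 eliminated.
Round 2: Option 1 22, Option 2 22, Option 3 12, Option 5 10. Option 5 eliminated.
Round 3: Option 1 22, Option 2 32, Option 3 12. Option 3 eliminated.
Round 4: Option 1 34, Option 2 32. Option 1 has a majority (≥34).

Option 1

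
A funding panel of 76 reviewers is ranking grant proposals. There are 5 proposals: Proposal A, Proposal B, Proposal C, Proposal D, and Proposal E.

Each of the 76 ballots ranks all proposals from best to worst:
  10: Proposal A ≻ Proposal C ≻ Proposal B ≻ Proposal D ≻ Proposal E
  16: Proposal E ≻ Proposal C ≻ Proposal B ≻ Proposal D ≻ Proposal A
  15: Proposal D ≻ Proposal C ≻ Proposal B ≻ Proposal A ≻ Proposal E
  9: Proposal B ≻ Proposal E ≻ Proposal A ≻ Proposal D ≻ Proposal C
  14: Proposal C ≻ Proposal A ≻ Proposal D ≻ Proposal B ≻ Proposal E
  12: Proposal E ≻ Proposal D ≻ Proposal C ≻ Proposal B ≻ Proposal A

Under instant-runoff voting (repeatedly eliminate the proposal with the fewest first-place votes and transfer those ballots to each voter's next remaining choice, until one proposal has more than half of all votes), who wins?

Round 1: Proposal A 10, Proposal B 9, Proposal C 14, Proposal D 15, Proposal E 28. Proposal B eliminated.
Round 2: Proposal A 10, Proposal C 14, Proposal D 15, Proposal E 37. Proposal A eliminated.
Round 3: Proposal C 24, Proposal D 15, Proposal E 37. Proposal D eliminated.
Round 4: Proposal C 39, Proposal E 37. Proposal C has a majority (≥39).

Proposal C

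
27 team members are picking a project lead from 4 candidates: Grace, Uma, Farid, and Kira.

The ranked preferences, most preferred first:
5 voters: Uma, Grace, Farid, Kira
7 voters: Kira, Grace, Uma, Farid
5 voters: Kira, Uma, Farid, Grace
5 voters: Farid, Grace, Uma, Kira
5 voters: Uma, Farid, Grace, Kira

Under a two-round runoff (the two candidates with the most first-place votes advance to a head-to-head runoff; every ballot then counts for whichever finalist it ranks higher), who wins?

Uma

Round 1 first-place votes: Grace 0, Uma 10, Farid 5, Kira 12. Kira and Uma advance.
Runoff: Kira is ranked above Uma on 12 ballots, Uma above Kira on 15.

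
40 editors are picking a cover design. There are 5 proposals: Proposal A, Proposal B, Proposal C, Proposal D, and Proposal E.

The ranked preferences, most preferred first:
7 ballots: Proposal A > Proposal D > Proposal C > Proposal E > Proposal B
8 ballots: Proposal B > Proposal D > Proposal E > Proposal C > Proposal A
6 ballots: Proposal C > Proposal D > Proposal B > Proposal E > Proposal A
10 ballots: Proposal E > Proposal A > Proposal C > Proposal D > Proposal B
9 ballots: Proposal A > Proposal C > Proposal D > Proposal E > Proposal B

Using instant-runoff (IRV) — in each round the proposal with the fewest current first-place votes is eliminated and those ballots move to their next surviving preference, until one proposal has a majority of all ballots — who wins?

Proposal A

Round 1: Proposal A 16, Proposal B 8, Proposal C 6, Proposal D 0, Proposal E 10. Proposal D eliminated.
Round 2: Proposal A 16, Proposal B 8, Proposal C 6, Proposal E 10. Proposal C eliminated.
Round 3: Proposal A 16, Proposal B 14, Proposal E 10. Proposal E eliminated.
Round 4: Proposal A 26, Proposal B 14. Proposal A has a majority (≥21).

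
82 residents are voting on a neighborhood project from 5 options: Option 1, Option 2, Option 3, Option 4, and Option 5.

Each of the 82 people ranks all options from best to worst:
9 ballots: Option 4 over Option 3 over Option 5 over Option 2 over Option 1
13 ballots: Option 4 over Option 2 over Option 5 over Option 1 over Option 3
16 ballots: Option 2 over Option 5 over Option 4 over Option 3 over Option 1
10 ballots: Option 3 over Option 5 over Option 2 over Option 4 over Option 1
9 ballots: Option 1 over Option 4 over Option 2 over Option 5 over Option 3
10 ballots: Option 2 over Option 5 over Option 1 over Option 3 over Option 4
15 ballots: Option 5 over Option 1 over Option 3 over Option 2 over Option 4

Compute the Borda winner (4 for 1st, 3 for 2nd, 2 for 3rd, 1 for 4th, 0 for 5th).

Option 5

Option 1: 9×0 + 13×1 + 16×0 + 10×0 + 9×4 + 10×2 + 15×3 = 114
Option 2: 9×1 + 13×3 + 16×4 + 10×2 + 9×2 + 10×4 + 15×1 = 205
Option 3: 9×3 + 13×0 + 16×1 + 10×4 + 9×0 + 10×1 + 15×2 = 123
Option 4: 9×4 + 13×4 + 16×2 + 10×1 + 9×3 + 10×0 + 15×0 = 157
Option 5: 9×2 + 13×2 + 16×3 + 10×3 + 9×1 + 10×3 + 15×4 = 221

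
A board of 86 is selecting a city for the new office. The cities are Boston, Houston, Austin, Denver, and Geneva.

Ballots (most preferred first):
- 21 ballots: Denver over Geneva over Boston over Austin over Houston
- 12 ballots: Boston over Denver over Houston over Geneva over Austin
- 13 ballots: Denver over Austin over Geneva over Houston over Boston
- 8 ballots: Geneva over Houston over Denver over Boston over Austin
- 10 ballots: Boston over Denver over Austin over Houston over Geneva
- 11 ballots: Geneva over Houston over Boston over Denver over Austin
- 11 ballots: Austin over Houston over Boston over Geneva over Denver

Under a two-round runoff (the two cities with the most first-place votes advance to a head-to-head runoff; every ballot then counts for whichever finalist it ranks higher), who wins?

Round 1 first-place votes: Boston 22, Houston 0, Austin 11, Denver 34, Geneva 19. Denver and Boston advance.
Runoff: Denver is ranked above Boston on 42 ballots, Boston above Denver on 44.

Boston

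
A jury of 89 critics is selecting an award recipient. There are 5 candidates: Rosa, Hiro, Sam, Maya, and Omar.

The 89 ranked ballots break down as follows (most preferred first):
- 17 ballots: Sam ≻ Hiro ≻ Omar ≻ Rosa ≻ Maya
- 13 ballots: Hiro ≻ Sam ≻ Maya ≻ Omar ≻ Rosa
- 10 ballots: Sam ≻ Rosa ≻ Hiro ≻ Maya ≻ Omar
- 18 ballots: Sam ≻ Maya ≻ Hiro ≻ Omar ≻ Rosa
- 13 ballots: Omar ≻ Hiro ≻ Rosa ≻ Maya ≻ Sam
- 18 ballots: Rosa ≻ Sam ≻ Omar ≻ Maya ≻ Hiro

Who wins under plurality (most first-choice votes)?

Sam

First-place votes: Rosa 18, Hiro 13, Sam 45, Maya 0, Omar 13.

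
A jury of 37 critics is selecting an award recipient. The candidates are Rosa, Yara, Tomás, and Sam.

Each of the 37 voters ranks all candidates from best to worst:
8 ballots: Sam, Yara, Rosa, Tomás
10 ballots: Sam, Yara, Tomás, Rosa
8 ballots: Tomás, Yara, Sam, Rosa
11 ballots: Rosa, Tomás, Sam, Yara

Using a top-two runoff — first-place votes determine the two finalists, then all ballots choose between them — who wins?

Sam

Round 1 first-place votes: Rosa 11, Yara 0, Tomás 8, Sam 18. Sam and Rosa advance.
Runoff: Sam is ranked above Rosa on 26 ballots, Rosa above Sam on 11.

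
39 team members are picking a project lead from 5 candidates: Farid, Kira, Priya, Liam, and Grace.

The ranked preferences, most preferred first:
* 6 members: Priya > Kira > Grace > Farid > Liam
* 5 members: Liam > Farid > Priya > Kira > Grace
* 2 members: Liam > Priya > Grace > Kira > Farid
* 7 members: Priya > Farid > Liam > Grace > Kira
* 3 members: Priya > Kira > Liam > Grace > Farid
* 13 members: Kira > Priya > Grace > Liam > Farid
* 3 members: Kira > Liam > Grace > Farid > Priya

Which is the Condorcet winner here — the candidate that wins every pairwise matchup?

Priya vs Farid: 31–8
Priya vs Kira: 23–16
Priya vs Liam: 29–10
Priya vs Grace: 36–3
Priya beats every other candidate.

Priya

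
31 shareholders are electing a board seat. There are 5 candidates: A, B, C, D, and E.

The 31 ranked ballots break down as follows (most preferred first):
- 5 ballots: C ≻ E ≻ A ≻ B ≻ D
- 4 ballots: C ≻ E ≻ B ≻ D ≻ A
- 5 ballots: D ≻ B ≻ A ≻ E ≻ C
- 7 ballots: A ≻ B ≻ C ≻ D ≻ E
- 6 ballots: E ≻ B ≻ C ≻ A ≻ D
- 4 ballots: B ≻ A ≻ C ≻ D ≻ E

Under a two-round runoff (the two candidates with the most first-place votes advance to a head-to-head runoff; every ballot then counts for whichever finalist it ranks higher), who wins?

A

Round 1 first-place votes: A 7, B 4, C 9, D 5, E 6. C and A advance.
Runoff: C is ranked above A on 15 ballots, A above C on 16.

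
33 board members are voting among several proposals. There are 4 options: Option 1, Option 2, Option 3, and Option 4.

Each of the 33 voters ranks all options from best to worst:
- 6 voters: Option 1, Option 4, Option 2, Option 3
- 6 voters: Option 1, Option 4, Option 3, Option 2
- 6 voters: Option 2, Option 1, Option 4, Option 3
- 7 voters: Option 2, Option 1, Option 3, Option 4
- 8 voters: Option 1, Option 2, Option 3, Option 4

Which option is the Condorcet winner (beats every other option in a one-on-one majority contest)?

Option 1

Option 1 vs Option 2: 20–13
Option 1 vs Option 3: 33–0
Option 1 vs Option 4: 33–0
Option 1 beats every other option.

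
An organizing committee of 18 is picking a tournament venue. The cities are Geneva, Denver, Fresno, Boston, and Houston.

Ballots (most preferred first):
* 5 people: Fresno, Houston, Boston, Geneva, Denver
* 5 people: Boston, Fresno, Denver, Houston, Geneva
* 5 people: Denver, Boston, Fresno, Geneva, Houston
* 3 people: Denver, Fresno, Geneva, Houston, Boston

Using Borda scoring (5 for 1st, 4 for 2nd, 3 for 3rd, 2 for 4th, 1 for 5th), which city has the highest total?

Fresno

Geneva: 5×2 + 5×1 + 5×2 + 3×3 = 34
Denver: 5×1 + 5×3 + 5×5 + 3×5 = 60
Fresno: 5×5 + 5×4 + 5×3 + 3×4 = 72
Boston: 5×3 + 5×5 + 5×4 + 3×1 = 63
Houston: 5×4 + 5×2 + 5×1 + 3×2 = 41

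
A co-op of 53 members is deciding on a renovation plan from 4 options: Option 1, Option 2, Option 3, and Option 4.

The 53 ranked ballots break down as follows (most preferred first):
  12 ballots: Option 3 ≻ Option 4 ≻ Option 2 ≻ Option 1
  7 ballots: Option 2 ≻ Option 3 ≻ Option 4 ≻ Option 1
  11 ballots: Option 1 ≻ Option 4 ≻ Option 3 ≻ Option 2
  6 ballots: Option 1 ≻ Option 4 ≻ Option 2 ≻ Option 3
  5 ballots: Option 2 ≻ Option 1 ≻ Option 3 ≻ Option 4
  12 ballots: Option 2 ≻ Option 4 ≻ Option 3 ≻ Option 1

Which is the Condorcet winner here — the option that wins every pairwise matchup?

Option 4 vs Option 1: 31–22
Option 4 vs Option 2: 29–24
Option 4 vs Option 3: 29–24
Option 4 beats every other option.

Option 4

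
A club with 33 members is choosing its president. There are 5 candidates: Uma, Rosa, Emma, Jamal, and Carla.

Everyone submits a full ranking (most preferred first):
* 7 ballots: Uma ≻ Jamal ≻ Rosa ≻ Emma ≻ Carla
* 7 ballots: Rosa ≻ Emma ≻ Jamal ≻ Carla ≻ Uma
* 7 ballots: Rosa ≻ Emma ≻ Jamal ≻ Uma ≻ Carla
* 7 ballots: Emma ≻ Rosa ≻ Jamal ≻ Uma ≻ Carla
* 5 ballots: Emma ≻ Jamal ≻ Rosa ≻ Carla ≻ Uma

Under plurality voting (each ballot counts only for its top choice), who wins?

Rosa

First-place votes: Uma 7, Rosa 14, Emma 12, Jamal 0, Carla 0.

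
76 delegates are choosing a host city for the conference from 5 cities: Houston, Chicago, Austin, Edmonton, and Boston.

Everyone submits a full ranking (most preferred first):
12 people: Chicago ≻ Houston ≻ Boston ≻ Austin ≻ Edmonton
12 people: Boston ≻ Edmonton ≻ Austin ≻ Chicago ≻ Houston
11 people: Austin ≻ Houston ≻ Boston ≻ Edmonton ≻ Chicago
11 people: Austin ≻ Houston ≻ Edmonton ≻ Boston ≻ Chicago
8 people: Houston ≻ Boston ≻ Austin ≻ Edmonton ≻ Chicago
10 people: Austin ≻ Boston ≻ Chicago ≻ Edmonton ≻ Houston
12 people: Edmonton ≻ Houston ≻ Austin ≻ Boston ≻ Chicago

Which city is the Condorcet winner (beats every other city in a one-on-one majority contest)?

Austin vs Houston: 44–32
Austin vs Chicago: 64–12
Austin vs Edmonton: 52–24
Austin vs Boston: 44–32
Austin beats every other city.

Austin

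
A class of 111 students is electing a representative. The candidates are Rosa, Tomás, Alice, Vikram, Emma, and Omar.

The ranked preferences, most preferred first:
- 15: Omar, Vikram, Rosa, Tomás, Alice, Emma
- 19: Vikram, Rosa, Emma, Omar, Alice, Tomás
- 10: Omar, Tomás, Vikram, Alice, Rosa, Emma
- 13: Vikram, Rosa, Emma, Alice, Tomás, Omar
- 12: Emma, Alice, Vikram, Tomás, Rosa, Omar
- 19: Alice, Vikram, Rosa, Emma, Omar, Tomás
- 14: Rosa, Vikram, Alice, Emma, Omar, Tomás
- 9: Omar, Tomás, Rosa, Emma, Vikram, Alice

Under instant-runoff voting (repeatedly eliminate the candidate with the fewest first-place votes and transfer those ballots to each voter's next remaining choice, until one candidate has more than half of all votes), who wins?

Vikram

Round 1: Rosa 14, Tomás 0, Alice 19, Vikram 32, Emma 12, Omar 34. Tomás eliminated.
Round 2: Rosa 14, Alice 19, Vikram 32, Emma 12, Omar 34. Emma eliminated.
Round 3: Rosa 14, Alice 31, Vikram 32, Omar 34. Rosa eliminated.
Round 4: Alice 31, Vikram 46, Omar 34. Alice eliminated.
Round 5: Vikram 77, Omar 34. Vikram has a majority (≥56).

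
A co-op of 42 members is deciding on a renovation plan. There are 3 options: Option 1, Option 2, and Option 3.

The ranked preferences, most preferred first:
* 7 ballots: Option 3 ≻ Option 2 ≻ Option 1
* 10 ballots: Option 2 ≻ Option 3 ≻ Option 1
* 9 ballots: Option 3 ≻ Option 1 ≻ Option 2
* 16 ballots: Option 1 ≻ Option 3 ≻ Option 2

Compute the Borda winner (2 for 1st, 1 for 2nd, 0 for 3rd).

Option 3

Option 1: 7×0 + 10×0 + 9×1 + 16×2 = 41
Option 2: 7×1 + 10×2 + 9×0 + 16×0 = 27
Option 3: 7×2 + 10×1 + 9×2 + 16×1 = 58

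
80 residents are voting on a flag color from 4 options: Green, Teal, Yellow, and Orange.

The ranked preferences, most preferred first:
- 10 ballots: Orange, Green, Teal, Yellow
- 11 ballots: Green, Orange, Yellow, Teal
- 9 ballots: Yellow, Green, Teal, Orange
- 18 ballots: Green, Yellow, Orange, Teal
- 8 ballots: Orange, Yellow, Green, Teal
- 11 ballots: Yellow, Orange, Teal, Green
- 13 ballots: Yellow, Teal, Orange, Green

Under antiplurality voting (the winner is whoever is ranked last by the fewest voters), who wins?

Last-place votes: Green 24, Teal 37, Yellow 10, Orange 9.

Orange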